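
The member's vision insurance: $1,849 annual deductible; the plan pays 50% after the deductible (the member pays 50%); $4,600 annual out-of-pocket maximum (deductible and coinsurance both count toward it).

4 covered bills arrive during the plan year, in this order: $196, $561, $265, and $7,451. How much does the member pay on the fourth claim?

$3,578

Claim 1 ($196): all of it applies to the deductible. Member pays $196; OOP now $196.
Claim 2 ($561): entire amount goes to the deductible. Cost to member: $561. OOP to date $757.
Claim 3 ($265): all of it applies to the deductible. Member owes $265 (running OOP $1,022).
Claim 4 ($7,451): $827 finishes the deductible; $6,624 goes to coinsurance; coinsurance $6,624 × 50% = $3,312. Claim cost before the cap: $827 + $3,312 = $4,139. Adding that to $1,022 gives $5,161, past the $4,600 cap; member pays only $4,600 − $1,022 = $3,578.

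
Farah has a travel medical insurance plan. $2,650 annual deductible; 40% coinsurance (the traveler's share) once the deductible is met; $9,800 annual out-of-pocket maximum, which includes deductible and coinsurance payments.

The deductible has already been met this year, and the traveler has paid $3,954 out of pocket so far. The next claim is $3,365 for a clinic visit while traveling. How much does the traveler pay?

$1,346

With the deductible met, the entire $3,365 is subject to coinsurance.
Traveler's 40% share of $3,365 is $1,346.
Cumulative spending $3,954 + $1,346 = $5,300 stays under the $9,800 maximum.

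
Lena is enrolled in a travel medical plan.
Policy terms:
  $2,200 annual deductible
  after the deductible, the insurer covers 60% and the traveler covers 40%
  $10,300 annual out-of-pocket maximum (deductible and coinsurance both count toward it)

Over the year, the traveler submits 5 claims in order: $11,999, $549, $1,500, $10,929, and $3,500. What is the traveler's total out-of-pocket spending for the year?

$10,300

#1 ($11,999): deductible takes $2,200, $9,799 remains; traveler's 40% is $3,919.60. Cost to traveler: $6,119.60. OOP to date $6,119.60.
#2 ($549): deductible met; 40% of $549 = $219.60. Cost to traveler: $219.60. OOP to date $6,339.20.
#3 ($1,500): deductible met; 40% of $1,500 = $600. Cost to traveler: $600. OOP to date $6,939.20.
#4 ($10,929): 40% coinsurance on $10,929 = $4,371.60. That would push OOP to $11,310.80, over the $10,300 cap, so traveler pays $10,300 − $6,939.20 = $3,360.80.
#5 ($3,500): 40% coinsurance on $3,500 = $1,400. Adding that to $10,300 gives $11,700, past the $10,300 cap; traveler pays only $10,300 − $10,300 = $0.
Summing the traveler's payments: $6,119.60 + $219.60 + $600 + $3,360.80 + $0 = $10,300.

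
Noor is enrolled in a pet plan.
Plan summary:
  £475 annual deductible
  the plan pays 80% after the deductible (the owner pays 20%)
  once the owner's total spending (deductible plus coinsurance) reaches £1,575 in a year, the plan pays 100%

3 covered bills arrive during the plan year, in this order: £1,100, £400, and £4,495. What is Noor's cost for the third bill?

£895

Claim 1 — £1,100: deductible takes £475, £625 remains; owner's 20% is £125. Cost to owner: £600. OOP to date £600.
Claim 2 — £400: 20% coinsurance on £400 = £80. Cost to owner: £80. OOP to date £680.
Claim 3 — £4,495: deductible met; 20% of £4,495 = £899. OOP would hit £1,579 > £1,575, so the cap limits the owner to £1,575 − £680 = £895.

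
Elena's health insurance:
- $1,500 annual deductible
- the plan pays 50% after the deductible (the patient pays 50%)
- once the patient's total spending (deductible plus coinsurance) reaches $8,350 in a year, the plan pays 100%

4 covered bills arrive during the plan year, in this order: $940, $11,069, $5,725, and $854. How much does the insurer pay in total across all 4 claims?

Claim 1 ($940): all of it applies to the deductible. Patient owes $940 (running OOP $940). Plan pays $940 − $940 = $0.
Claim 2 ($11,069): $560 finishes the deductible; $10,509 goes to coinsurance; coinsurance $10,509 × 50% = $5,254.50. Patient owes $5,814.50 (running OOP $6,754.50). Insurer: $11,069 − $5,814.50 = $5,254.50.
Claim 3 ($5,725): deductible already satisfied, so patient's share is 50% × $5,725 = $2,862.50. OOP would hit $9,617 > $8,350, so the cap limits the patient to $8,350 − $6,754.50 = $1,595.50. Insurer: $5,725 − $1,595.50 = $4,129.50.
Claim 4 ($854): 50% coinsurance on $854 = $427. That would push OOP to $8,777, over the $8,350 cap, so patient pays $8,350 − $8,350 = $0. Plan pays $854 − $0 = $854.
Insurer total: $0 + $5,254.50 + $4,129.50 + $854 = $10,238.

$10,238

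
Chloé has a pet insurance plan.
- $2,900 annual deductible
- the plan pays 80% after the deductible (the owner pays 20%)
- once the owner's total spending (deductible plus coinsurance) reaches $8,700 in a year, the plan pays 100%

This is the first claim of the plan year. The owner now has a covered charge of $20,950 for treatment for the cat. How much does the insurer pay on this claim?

$14,440

Nothing has been paid toward the $2,900 deductible, so the first $2,900 of this charge is applied there.
The remaining $18,050 (= $20,950 − $2,900) moves to coinsurance.
Owner's 20% share of $18,050 is $3,610.
Owner responsibility before any cap: $2,900 + $3,610 = $6,510.
Total out-of-pocket so far would be $0 + $6,510 = $6,510, below the $8,700 cap — no reduction.
The insurer covers the remainder: $20,950 − $6,510 = $14,440.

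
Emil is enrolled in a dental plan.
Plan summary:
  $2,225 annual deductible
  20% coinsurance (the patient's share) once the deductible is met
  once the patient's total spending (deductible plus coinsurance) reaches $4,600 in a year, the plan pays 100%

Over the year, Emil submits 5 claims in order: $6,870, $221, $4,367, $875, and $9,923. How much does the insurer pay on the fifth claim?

Claim 1 — $6,870: deductible takes $2,225, $4,645 remains; coinsurance $4,645 × 20% = $929. Patient pays $3,154; OOP now $3,154. Insurer: $6,870 − $3,154 = $3,716.
Claim 2 — $221: deductible met; 20% of $221 = $44.20. Patient pays $44.20; OOP now $3,198.20. Insurer: $221 − $44.20 = $176.80.
Claim 3 — $4,367: deductible met; 20% of $4,367 = $873.40. Patient owes $873.40 (running OOP $4,071.60). Insurer: $4,367 − $873.40 = $3,493.60.
Claim 4 — $875: deductible already satisfied, so patient's share is 20% × $875 = $175. Cost to patient: $175. OOP to date $4,246.60. Plan pays $875 − $175 = $700.
Claim 5 — $9,923: 20% coinsurance on $9,923 = $1,984.60. That would push OOP to $6,231.20, over the $4,600 cap, so patient pays $4,600 − $4,246.60 = $353.40. Insurer: $9,923 − $353.40 = $9,569.60.

$9,569.60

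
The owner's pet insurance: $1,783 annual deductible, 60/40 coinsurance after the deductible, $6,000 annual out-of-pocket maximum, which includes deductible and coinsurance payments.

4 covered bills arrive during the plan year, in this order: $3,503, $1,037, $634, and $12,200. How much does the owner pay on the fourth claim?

$2,860.60

#1 ($3,503): $1,783 finishes the deductible; $1,720 goes to coinsurance; owner's 40% is $688. Cost to owner: $2,471. OOP to date $2,471.
#2 ($1,037): deductible met; 40% of $1,037 = $414.80. Owner owes $414.80 (running OOP $2,885.80).
#3 ($634): deductible already satisfied, so owner's share is 40% × $634 = $253.60. Owner pays $253.60; OOP now $3,139.40.
#4 ($12,200): deductible met; 40% of $12,200 = $4,880. Adding that to $3,139.40 gives $8,019.40, past the $6,000 cap; owner pays only $6,000 − $3,139.40 = $2,860.60.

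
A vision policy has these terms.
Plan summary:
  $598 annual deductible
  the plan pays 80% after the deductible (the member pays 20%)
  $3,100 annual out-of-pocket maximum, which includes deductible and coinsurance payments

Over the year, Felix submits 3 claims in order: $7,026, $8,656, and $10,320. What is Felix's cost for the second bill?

$1,216.40

Bill 1, $7,026: $598 to deductible, leaving $6,428; 20% of $6,428 = $1,285.60. Member owes $1,883.60 (running OOP $1,883.60).
Bill 2, $8,656: deductible met; 20% of $8,656 = $1,731.20. That would push OOP to $3,614.80, over the $3,100 cap, so member pays $3,100 − $1,883.60 = $1,216.40.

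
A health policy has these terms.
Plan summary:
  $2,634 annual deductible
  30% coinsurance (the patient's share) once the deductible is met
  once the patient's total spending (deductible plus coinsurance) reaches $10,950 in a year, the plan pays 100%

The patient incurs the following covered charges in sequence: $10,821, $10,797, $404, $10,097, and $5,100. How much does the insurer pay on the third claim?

$282.80

Bill 1, $10,821: $2,634 finishes the deductible; $8,187 goes to coinsurance; patient's 30% is $2,456.10. Patient owes $5,090.10 (running OOP $5,090.10). Plan pays $10,821 − $5,090.10 = $5,730.90.
Bill 2, $10,797: deductible already satisfied, so patient's share is 30% × $10,797 = $3,239.10. Patient owes $3,239.10 (running OOP $8,329.20). Insurer: $10,797 − $3,239.10 = $7,557.90.
Bill 3, $404: 30% coinsurance on $404 = $121.20. Cost to patient: $121.20. OOP to date $8,450.40. Plan pays $404 − $121.20 = $282.80.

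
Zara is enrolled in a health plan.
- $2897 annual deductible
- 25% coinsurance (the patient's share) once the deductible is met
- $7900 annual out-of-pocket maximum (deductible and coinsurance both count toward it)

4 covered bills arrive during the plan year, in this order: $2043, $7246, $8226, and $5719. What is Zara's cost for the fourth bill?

$1348.50

Bill 1, $2043: entire amount goes to the deductible. Patient owes $2043 (running OOP $2043).
Bill 2, $7246: $854 finishes the deductible; $6392 goes to coinsurance; patient's 25% is $1598. Cost to patient: $2452. OOP to date $4495.
Bill 3, $8226: deductible already satisfied, so patient's share is 25% × $8226 = $2056.50. Patient pays $2056.50; OOP now $6551.50.
Bill 4, $5719: 25% coinsurance on $5719 = $1429.75. That would push OOP to $7981.25, over the $7900 cap, so patient pays $7900 − $6551.50 = $1348.50.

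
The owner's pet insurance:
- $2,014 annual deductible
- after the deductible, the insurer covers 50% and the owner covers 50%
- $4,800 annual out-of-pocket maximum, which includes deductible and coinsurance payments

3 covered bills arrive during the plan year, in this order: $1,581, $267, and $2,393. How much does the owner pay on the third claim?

$1,279.50

Claim 1 ($1,581): all of it applies to the deductible. Cost to owner: $1,581. OOP to date $1,581.
Claim 2 ($267): fully absorbed by the deductible. Cost to owner: $267. OOP to date $1,848.
Claim 3 ($2,393): $166 to deductible, leaving $2,227; coinsurance $2,227 × 50% = $1,113.50. Owner owes $1,279.50 (running OOP $3,127.50).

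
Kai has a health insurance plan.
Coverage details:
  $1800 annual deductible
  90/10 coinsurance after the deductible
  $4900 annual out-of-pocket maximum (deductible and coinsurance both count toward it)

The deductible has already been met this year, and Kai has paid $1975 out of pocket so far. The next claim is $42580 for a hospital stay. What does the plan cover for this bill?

$39655

The deductible is already satisfied, so the full bill goes to coinsurance.
Patient's 10% share of $42580 is $4258.
Year-to-date out-of-pocket would reach $1975 + $4258 = $6233, above the $4900 maximum, so the patient pays only $4900 − $1975 = $2925.
The plan picks up $42580 − $2925 = $39655.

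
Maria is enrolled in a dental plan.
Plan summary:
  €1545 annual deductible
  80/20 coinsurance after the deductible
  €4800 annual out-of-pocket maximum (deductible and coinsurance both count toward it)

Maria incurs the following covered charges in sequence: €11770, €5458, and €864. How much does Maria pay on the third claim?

#1 (€11770): €1545 to deductible, leaving €10225; coinsurance €10225 × 20% = €2045. Patient owes €3590 (running OOP €3590).
#2 (€5458): 20% coinsurance on €5458 = €1091.60. Patient owes €1091.60 (running OOP €4681.60).
#3 (€864): deductible already satisfied, so patient's share is 20% × €864 = €172.80. Adding that to €4681.60 gives €4854.40, past the €4800 cap; patient pays only €4800 − €4681.60 = €118.40.

€118.40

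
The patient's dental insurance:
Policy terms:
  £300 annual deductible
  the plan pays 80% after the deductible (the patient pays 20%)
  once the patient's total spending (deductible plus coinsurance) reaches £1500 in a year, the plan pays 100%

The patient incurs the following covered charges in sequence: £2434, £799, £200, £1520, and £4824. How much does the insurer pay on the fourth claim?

Claim 1 — £2434: £300 to deductible, leaving £2134; 20% of £2134 = £426.80. Patient owes £726.80 (running OOP £726.80). Plan pays £2434 − £726.80 = £1707.20.
Claim 2 — £799: 20% coinsurance on £799 = £159.80. Cost to patient: £159.80. OOP to date £886.60. Plan pays £799 − £159.80 = £639.20.
Claim 3 — £200: deductible met; 20% of £200 = £40. Patient pays £40; OOP now £926.60. Insurer: £200 − £40 = £160.
Claim 4 — £1520: deductible met; 20% of £1520 = £304. Patient owes £304 (running OOP £1230.60). Plan pays £1520 − £304 = £1216.

£1216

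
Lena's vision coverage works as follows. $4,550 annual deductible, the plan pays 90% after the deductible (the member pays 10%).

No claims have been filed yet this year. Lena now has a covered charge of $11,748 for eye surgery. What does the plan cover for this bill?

The full $4,550 deductible is still open; $4,550 of this bill applies to it.
That leaves $11,748 − $4,550 = $7,198 for coinsurance.
Member's 10% share of $7,198 is $719.80.
So the member owes $4,550 + $719.80 = $5,269.80.
The insurer covers the remainder: $11,748 − $5,269.80 = $6,478.20.

$6,478.20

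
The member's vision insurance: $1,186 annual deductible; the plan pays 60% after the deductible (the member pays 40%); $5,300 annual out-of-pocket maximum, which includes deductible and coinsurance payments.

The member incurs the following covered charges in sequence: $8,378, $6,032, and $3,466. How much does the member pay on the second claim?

$1,237.20

Bill 1, $8,378: $1,186 to deductible, leaving $7,192; member's 40% is $2,876.80. Member pays $4,062.80; OOP now $4,062.80.
Bill 2, $6,032: deductible already satisfied, so member's share is 40% × $6,032 = $2,412.80. Adding that to $4,062.80 gives $6,475.60, past the $5,300 cap; member pays only $5,300 − $4,062.80 = $1,237.20.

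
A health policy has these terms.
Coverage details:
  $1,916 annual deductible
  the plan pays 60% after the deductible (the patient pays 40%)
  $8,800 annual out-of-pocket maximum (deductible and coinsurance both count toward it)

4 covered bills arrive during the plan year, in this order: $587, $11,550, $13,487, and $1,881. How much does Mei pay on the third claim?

Claim 1 ($587): all of it applies to the deductible. Cost to patient: $587. OOP to date $587.
Claim 2 ($11,550): $1,329 finishes the deductible; $10,221 goes to coinsurance; patient's 40% is $4,088.40. Cost to patient: $5,417.40. OOP to date $6,004.40.
Claim 3 ($13,487): 40% coinsurance on $13,487 = $5,394.80. That would push OOP to $11,399.20, over the $8,800 cap, so patient pays $8,800 − $6,004.40 = $2,795.60.

$2,795.60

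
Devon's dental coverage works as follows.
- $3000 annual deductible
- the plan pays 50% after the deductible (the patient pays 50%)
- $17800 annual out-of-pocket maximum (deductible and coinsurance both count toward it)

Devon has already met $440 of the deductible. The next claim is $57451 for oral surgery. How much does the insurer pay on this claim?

Remaining deductible: $3000 − $440 = $2560.
That leaves $57451 − $2560 = $54891 for coinsurance.
Coinsurance: $54891 × 50% = $27445.50.
That puts the patient's cost at $2560 + $27445.50 = $30005.50 before any cap.
Year-to-date out-of-pocket would reach $440 + $30005.50 = $30445.50, above the $17800 maximum, so the patient pays only $17800 − $440 = $17360.
Insurer pays the balance: $57451 − $17360 = $40091.

$40091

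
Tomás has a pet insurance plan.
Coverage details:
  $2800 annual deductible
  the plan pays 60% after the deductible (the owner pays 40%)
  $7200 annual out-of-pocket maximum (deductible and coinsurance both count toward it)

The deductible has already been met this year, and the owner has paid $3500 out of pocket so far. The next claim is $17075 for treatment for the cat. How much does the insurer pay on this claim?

The deductible is already satisfied, so the full bill goes to coinsurance.
40% of $17075 = $6830 falls to the owner.
Year-to-date out-of-pocket would reach $3500 + $6830 = $10330, above the $7200 maximum, so the owner pays only $7200 − $3500 = $3700.
Insurer pays the balance: $17075 − $3700 = $13375.

$13375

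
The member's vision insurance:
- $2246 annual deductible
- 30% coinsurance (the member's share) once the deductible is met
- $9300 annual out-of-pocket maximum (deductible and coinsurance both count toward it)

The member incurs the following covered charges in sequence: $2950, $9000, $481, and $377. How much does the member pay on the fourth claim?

$113.10

Claim 1 ($2950): deductible takes $2246, $704 remains; coinsurance $704 × 30% = $211.20. Member owes $2457.20 (running OOP $2457.20).
Claim 2 ($9000): deductible already satisfied, so member's share is 30% × $9000 = $2700. Cost to member: $2700. OOP to date $5157.20.
Claim 3 ($481): deductible already satisfied, so member's share is 30% × $481 = $144.30. Member pays $144.30; OOP now $5301.50.
Claim 4 ($377): 30% coinsurance on $377 = $113.10. Member owes $113.10 (running OOP $5414.60).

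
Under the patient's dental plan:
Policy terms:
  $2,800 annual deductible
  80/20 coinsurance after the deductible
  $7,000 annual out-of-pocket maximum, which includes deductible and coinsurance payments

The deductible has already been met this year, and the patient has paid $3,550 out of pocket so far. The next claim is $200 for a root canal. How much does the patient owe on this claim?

$40

The deductible is already satisfied, so the full bill goes to coinsurance.
Patient's 20% share of $200 is $40.
Total out-of-pocket so far would be $3,550 + $40 = $3,590, below the $7,000 cap — no reduction.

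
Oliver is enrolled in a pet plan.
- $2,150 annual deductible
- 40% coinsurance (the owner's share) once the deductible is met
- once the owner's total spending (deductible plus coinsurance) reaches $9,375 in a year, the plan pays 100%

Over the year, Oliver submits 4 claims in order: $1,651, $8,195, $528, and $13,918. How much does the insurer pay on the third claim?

$316.80

#1 ($1,651): all of it applies to the deductible. Cost to owner: $1,651. OOP to date $1,651. Insurer: $1,651 − $1,651 = $0.
#2 ($8,195): deductible takes $499, $7,696 remains; coinsurance $7,696 × 40% = $3,078.40. Owner owes $3,577.40 (running OOP $5,228.40). Plan pays $8,195 − $3,577.40 = $4,617.60.
#3 ($528): 40% coinsurance on $528 = $211.20. Cost to owner: $211.20. OOP to date $5,439.60. Plan pays $528 − $211.20 = $316.80.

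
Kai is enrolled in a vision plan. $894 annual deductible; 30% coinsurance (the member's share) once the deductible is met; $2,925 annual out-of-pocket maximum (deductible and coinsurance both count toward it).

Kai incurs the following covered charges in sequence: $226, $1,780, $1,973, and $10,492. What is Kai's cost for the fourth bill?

$1,105.50

Claim 1 — $226: fully absorbed by the deductible. Member pays $226; OOP now $226.
Claim 2 — $1,780: $668 to deductible, leaving $1,112; 30% of $1,112 = $333.60. Member pays $1,001.60; OOP now $1,227.60.
Claim 3 — $1,973: deductible already satisfied, so member's share is 30% × $1,973 = $591.90. Member pays $591.90; OOP now $1,819.50.
Claim 4 — $10,492: 30% coinsurance on $10,492 = $3,147.60. OOP would hit $4,967.10 > $2,925, so the cap limits the member to $2,925 − $1,819.50 = $1,105.50.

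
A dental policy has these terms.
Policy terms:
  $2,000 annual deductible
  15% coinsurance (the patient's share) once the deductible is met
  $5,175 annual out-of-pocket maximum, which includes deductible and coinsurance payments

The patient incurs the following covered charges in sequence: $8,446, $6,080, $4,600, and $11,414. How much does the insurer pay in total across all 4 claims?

$25,365

Claim 1 ($8,446): deductible takes $2,000, $6,446 remains; coinsurance $6,446 × 15% = $966.90. Patient owes $2,966.90 (running OOP $2,966.90). Plan pays $8,446 − $2,966.90 = $5,479.10.
Claim 2 ($6,080): deductible met; 15% of $6,080 = $912. Patient owes $912 (running OOP $3,878.90). Insurer: $6,080 − $912 = $5,168.
Claim 3 ($4,600): deductible met; 15% of $4,600 = $690. Cost to patient: $690. OOP to date $4,568.90. Plan pays $4,600 − $690 = $3,910.
Claim 4 ($11,414): deductible already satisfied, so patient's share is 15% × $11,414 = $1,712.10. OOP would hit $6,281 > $5,175, so the cap limits the patient to $5,175 − $4,568.90 = $606.10. Plan pays $11,414 − $606.10 = $10,807.90.
Insurer total: $5,479.10 + $5,168 + $3,910 + $10,807.90 = $25,365.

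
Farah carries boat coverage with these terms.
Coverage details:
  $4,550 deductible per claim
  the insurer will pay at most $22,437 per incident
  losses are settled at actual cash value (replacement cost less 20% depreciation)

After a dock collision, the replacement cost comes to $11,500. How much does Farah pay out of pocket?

Depreciate 20%: the covered value is $11,500 × 0.8 = $9,200.
Less the $4,550 deductible: $9,200 − $4,550 = $4,650.
That's under the $22,437 cap, so the insurer reimburses the full $4,650.
Owner's share is the uncovered remainder: $11,500 − $4,650 = $6,850.

$6,850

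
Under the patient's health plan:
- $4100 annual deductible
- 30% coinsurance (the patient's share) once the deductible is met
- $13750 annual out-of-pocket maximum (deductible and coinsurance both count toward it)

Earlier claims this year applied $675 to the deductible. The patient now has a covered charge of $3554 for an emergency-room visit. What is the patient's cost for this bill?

Remaining deductible: $4100 − $675 = $3425.
The remaining $129 (= $3554 − $3425) moves to coinsurance.
30% of $129 = $38.70 falls to the patient.
Patient responsibility before any cap: $3425 + $38.70 = $3463.70.
Cumulative spending $675 + $3463.70 = $4138.70 stays under the $13750 maximum.

$3463.70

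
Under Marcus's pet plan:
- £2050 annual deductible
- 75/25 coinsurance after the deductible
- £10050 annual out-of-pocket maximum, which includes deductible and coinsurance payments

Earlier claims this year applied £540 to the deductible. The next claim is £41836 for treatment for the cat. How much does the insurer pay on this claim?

£540 of the £2050 deductible is already met, leaving £1510.
That leaves £41836 − £1510 = £40326 for coinsurance.
25% of £40326 = £10081.50 falls to the owner.
Owner responsibility before any cap: £1510 + £10081.50 = £11591.50.
Year-to-date out-of-pocket would reach £540 + £11591.50 = £12131.50, above the £10050 maximum, so the owner pays only £10050 − £540 = £9510.
Insurer pays the balance: £41836 − £9510 = £32326.

£32326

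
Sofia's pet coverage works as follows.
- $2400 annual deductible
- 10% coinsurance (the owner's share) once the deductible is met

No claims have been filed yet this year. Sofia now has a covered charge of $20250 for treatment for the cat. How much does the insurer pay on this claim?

$16065

Nothing has been paid toward the $2400 deductible, so the first $2400 of this charge is applied there.
After the $2400 deductible portion, $20250 − $2400 = $17850 is subject to coinsurance.
Coinsurance: $17850 × 10% = $1785.
That puts the owner's cost at $2400 + $1785 = $4185.
The insurer covers the remainder: $20250 − $4185 = $16065.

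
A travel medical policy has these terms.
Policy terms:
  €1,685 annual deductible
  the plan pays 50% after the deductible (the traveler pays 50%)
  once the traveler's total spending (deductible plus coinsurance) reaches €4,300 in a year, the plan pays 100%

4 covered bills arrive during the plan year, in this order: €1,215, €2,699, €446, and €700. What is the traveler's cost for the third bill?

€223

Claim 1 — €1,215: entire amount goes to the deductible. Traveler pays €1,215; OOP now €1,215.
Claim 2 — €2,699: deductible takes €470, €2,229 remains; traveler's 50% is €1,114.50. Traveler pays €1,584.50; OOP now €2,799.50.
Claim 3 — €446: deductible met; 50% of €446 = €223. Cost to traveler: €223. OOP to date €3,022.50.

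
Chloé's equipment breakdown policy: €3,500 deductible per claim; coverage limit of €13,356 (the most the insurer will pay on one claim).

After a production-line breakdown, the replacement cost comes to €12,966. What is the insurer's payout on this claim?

Less the €3,500 deductible: €12,966 − €3,500 = €9,466.
That's under the €13,356 cap, so the insurer reimburses the full €9,466.

€9,466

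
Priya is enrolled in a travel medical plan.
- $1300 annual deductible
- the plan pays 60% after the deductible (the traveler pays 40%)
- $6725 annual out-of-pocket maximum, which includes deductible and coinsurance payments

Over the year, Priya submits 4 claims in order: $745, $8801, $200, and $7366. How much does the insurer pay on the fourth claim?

$5319.40

Claim 1 ($745): fully absorbed by the deductible. Cost to traveler: $745. OOP to date $745. Insurer: $745 − $745 = $0.
Claim 2 ($8801): deductible takes $555, $8246 remains; traveler's 40% is $3298.40. Traveler owes $3853.40 (running OOP $4598.40). Plan pays $8801 − $3853.40 = $4947.60.
Claim 3 ($200): deductible already satisfied, so traveler's share is 40% × $200 = $80. Cost to traveler: $80. OOP to date $4678.40. Plan pays $200 − $80 = $120.
Claim 4 ($7366): deductible already satisfied, so traveler's share is 40% × $7366 = $2946.40. OOP would hit $7624.80 > $6725, so the cap limits the traveler to $6725 − $4678.40 = $2046.60. Plan pays $7366 − $2046.60 = $5319.40.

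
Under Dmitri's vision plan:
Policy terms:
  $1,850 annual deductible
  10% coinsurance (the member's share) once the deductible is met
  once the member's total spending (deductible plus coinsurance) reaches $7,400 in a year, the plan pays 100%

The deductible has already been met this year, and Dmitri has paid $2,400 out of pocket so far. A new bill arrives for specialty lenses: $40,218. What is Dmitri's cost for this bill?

$4,021.80

The deductible is already satisfied, so the full bill goes to coinsurance.
Member's 10% share of $40,218 is $4,021.80.
Cumulative spending $2,400 + $4,021.80 = $6,421.80 stays under the $7,400 maximum.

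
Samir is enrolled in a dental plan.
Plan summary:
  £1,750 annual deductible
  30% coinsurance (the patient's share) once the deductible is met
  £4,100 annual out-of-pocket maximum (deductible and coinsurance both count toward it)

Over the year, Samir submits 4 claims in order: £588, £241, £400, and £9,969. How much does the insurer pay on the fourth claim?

#1 (£588): all of it applies to the deductible. Patient pays £588; OOP now £588. Insurer: £588 − £588 = £0.
#2 (£241): fully absorbed by the deductible. Cost to patient: £241. OOP to date £829. Insurer: £241 − £241 = £0.
#3 (£400): fully absorbed by the deductible. Patient pays £400; OOP now £1,229. Insurer: £400 − £400 = £0.
#4 (£9,969): deductible takes £521, £9,448 remains; coinsurance £9,448 × 30% = £2,834.40. Claim cost before the cap: £521 + £2,834.40 = £3,355.40. That would push OOP to £4,584.40, over the £4,100 cap, so patient pays £4,100 − £1,229 = £2,871. Plan pays £9,969 − £2,871 = £7,098.

£7,098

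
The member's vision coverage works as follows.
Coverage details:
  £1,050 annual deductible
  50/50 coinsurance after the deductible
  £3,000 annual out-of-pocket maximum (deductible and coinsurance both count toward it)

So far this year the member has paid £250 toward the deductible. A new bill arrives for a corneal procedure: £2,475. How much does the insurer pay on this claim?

£837.50

Deductible still to meet: £1,050 − £250 = £800.
That leaves £2,475 − £800 = £1,675 for coinsurance.
Member's 50% share of £1,675 is £837.50.
That puts the member's cost at £800 + £837.50 = £1,637.50 before any cap.
Cumulative spending £250 + £1,637.50 = £1,887.50 stays under the £3,000 maximum.
The plan picks up £2,475 − £1,637.50 = £837.50.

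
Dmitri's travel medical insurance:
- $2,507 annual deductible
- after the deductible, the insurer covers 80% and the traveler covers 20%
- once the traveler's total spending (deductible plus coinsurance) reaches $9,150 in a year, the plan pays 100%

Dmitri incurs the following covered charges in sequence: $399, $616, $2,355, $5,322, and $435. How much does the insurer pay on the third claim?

$690.40

Claim 1 ($399): fully absorbed by the deductible. Traveler pays $399; OOP now $399. Plan pays $399 − $399 = $0.
Claim 2 ($616): fully absorbed by the deductible. Traveler owes $616 (running OOP $1,015). Insurer: $616 − $616 = $0.
Claim 3 ($2,355): $1,492 to deductible, leaving $863; coinsurance $863 × 20% = $172.60. Cost to traveler: $1,664.60. OOP to date $2,679.60. Plan pays $2,355 − $1,664.60 = $690.40.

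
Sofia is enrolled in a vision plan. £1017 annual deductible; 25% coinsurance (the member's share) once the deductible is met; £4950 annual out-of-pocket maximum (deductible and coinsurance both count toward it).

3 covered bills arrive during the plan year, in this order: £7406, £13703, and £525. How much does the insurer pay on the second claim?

Claim 1 (£7406): £1017 to deductible, leaving £6389; 25% of £6389 = £1597.25. Member owes £2614.25 (running OOP £2614.25). Plan pays £7406 − £2614.25 = £4791.75.
Claim 2 (£13703): 25% coinsurance on £13703 = £3425.75. That would push OOP to £6040, over the £4950 cap, so member pays £4950 − £2614.25 = £2335.75. Plan pays £13703 − £2335.75 = £11367.25.

£11367.25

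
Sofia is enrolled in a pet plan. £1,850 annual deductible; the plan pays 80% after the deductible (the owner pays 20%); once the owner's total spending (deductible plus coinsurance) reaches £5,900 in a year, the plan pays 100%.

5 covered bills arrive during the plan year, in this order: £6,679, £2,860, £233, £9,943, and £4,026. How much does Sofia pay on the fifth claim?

£477

Claim 1 (£6,679): £1,850 finishes the deductible; £4,829 goes to coinsurance; coinsurance £4,829 × 20% = £965.80. Cost to owner: £2,815.80. OOP to date £2,815.80.
Claim 2 (£2,860): 20% coinsurance on £2,860 = £572. Cost to owner: £572. OOP to date £3,387.80.
Claim 3 (£233): deductible met; 20% of £233 = £46.60. Owner owes £46.60 (running OOP £3,434.40).
Claim 4 (£9,943): deductible already satisfied, so owner's share is 20% × £9,943 = £1,988.60. Owner pays £1,988.60; OOP now £5,423.
Claim 5 (£4,026): 20% coinsurance on £4,026 = £805.20. OOP would hit £6,228.20 > £5,900, so the cap limits the owner to £5,900 − £5,423 = £477.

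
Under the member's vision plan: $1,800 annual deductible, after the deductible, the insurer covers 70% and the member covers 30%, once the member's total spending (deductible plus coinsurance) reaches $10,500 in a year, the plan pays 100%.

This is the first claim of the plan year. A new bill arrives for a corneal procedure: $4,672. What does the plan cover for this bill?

Nothing has been paid toward the $1,800 deductible, so the first $1,800 of this charge is applied there.
That leaves $4,672 − $1,800 = $2,872 for coinsurance.
30% of $2,872 = $861.60 falls to the member.
So the member owes $1,800 + $861.60 = $2,661.60 before any cap.
Total out-of-pocket so far would be $0 + $2,661.60 = $2,661.60, below the $10,500 cap — no reduction.
Insurer pays the balance: $4,672 − $2,661.60 = $2,010.40.

$2,010.40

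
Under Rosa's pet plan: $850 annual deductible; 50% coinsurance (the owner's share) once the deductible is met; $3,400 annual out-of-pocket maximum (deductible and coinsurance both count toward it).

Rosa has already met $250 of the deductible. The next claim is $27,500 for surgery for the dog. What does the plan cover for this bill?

Deductible still to meet: $850 − $250 = $600.
That leaves $27,500 − $600 = $26,900 for coinsurance.
Owner's 50% share of $26,900 is $13,450.
Owner responsibility before any cap: $600 + $13,450 = $14,050.
Year-to-date out-of-pocket would reach $250 + $14,050 = $14,300, above the $3,400 maximum, so the owner pays only $3,400 − $250 = $3,150.
The insurer covers the remainder: $27,500 − $3,150 = $24,350.

$24,350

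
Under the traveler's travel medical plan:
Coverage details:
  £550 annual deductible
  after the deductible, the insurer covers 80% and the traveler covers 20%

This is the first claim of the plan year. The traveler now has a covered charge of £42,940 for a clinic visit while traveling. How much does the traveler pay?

£9,028

The full £550 deductible is still open; £550 of this bill applies to it.
That leaves £42,940 − £550 = £42,390 for coinsurance.
Coinsurance: £42,390 × 20% = £8,478.
Traveler responsibility: £550 + £8,478 = £9,028.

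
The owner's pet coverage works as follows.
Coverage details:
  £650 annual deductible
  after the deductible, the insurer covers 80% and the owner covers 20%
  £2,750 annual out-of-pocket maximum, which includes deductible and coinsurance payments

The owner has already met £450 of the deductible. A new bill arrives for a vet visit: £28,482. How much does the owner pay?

Remaining deductible: £650 − £450 = £200.
That leaves £28,482 − £200 = £28,282 for coinsurance.
Coinsurance: £28,282 × 20% = £5,656.40.
So the owner owes £200 + £5,656.40 = £5,856.40 before any cap.
Adding £5,856.40 to the £450 already spent would give £6,306.40, which exceeds the £2,750 cap; the owner pays just £2,750 − £450 = £2,300.

£2,300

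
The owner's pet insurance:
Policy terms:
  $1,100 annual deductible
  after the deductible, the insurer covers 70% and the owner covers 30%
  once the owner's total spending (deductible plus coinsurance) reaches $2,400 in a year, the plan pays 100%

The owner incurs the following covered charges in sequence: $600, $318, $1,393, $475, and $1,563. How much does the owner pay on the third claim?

#1 ($600): entire amount goes to the deductible. Owner pays $600; OOP now $600.
#2 ($318): all of it applies to the deductible. Owner owes $318 (running OOP $918).
#3 ($1,393): deductible takes $182, $1,211 remains; 30% of $1,211 = $363.30. Cost to owner: $545.30. OOP to date $1,463.30.

$545.30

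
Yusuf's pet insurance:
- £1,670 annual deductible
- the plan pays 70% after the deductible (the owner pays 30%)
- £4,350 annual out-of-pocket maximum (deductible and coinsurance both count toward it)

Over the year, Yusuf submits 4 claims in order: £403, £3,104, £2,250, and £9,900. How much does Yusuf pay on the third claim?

Claim 1 — £403: all of it applies to the deductible. Owner owes £403 (running OOP £403).
Claim 2 — £3,104: £1,267 to deductible, leaving £1,837; 30% of £1,837 = £551.10. Owner owes £1,818.10 (running OOP £2,221.10).
Claim 3 — £2,250: deductible already satisfied, so owner's share is 30% × £2,250 = £675. Cost to owner: £675. OOP to date £2,896.10.

£675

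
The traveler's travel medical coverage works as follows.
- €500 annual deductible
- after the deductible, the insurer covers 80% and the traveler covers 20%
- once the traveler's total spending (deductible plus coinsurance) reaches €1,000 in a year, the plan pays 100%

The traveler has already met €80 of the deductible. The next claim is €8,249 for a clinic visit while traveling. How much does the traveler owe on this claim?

€920

Remaining deductible: €500 − €80 = €420.
After the €420 deductible portion, €8,249 − €420 = €7,829 is subject to coinsurance.
Coinsurance: €7,829 × 20% = €1,565.80.
That puts the traveler's cost at €420 + €1,565.80 = €1,985.80 before any cap.
Year-to-date out-of-pocket would reach €80 + €1,985.80 = €2,065.80, above the €1,000 maximum, so the traveler pays only €1,000 − €80 = €920.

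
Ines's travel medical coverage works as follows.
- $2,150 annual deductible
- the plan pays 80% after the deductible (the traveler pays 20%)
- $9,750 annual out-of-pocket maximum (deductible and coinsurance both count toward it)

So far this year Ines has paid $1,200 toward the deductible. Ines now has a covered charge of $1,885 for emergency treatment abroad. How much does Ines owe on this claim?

$1,137

Deductible still to meet: $2,150 − $1,200 = $950.
The remaining $935 (= $1,885 − $950) moves to coinsurance.
Traveler's 20% share of $935 is $187.
That puts the traveler's cost at $950 + $187 = $1,137 before any cap.
Year-to-date out-of-pocket becomes $1,200 + $1,137 = $2,337, still under the $9,750 maximum, so no cap applies.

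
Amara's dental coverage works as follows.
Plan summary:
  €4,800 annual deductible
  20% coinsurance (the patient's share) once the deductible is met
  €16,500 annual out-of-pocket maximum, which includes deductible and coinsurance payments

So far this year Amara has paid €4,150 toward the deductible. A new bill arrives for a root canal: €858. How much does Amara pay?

€4,150 of the €4,800 deductible is already met, leaving €650.
The remaining €208 (= €858 − €650) moves to coinsurance.
Patient's 20% share of €208 is €41.60.
So the patient owes €650 + €41.60 = €691.60 before any cap.
Year-to-date out-of-pocket becomes €4,150 + €691.60 = €4,841.60, still under the €16,500 maximum, so no cap applies.

€691.60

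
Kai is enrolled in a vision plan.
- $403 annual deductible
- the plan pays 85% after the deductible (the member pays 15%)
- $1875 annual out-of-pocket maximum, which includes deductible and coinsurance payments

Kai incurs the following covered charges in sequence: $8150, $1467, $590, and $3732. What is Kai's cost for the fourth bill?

$1.40

Bill 1, $8150: $403 finishes the deductible; $7747 goes to coinsurance; coinsurance $7747 × 15% = $1162.05. Member pays $1565.05; OOP now $1565.05.
Bill 2, $1467: deductible met; 15% of $1467 = $220.05. Member owes $220.05 (running OOP $1785.10).
Bill 3, $590: deductible already satisfied, so member's share is 15% × $590 = $88.50. Cost to member: $88.50. OOP to date $1873.60.
Bill 4, $3732: 15% coinsurance on $3732 = $559.80. OOP would hit $2433.40 > $1875, so the cap limits the member to $1875 − $1873.60 = $1.40.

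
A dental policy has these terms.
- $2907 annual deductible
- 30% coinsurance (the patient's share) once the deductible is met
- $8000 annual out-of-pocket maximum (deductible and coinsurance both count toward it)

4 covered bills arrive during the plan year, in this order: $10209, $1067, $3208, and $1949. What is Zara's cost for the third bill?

$962.40

Bill 1, $10209: $2907 to deductible, leaving $7302; 30% of $7302 = $2190.60. Patient pays $5097.60; OOP now $5097.60.
Bill 2, $1067: deductible already satisfied, so patient's share is 30% × $1067 = $320.10. Patient owes $320.10 (running OOP $5417.70).
Bill 3, $3208: deductible met; 30% of $3208 = $962.40. Patient pays $962.40; OOP now $6380.10.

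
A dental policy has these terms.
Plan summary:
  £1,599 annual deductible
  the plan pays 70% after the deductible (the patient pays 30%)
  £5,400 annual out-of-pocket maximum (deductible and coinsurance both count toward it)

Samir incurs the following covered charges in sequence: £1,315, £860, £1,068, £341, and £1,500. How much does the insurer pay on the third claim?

£747.60

#1 (£1,315): entire amount goes to the deductible. Patient pays £1,315; OOP now £1,315. Insurer: £1,315 − £1,315 = £0.
#2 (£860): deductible takes £284, £576 remains; 30% of £576 = £172.80. Patient owes £456.80 (running OOP £1,771.80). Insurer: £860 − £456.80 = £403.20.
#3 (£1,068): deductible met; 30% of £1,068 = £320.40. Cost to patient: £320.40. OOP to date £2,092.20. Insurer: £1,068 − £320.40 = £747.60.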